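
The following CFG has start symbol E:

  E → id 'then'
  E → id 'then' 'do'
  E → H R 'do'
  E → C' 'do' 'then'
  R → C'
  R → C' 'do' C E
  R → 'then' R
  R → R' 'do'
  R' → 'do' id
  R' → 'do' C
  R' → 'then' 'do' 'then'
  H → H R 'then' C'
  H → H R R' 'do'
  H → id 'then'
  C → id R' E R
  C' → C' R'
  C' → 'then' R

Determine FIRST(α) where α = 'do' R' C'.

'do' is a terminal; add {'do'} and stop.

{ 'do' }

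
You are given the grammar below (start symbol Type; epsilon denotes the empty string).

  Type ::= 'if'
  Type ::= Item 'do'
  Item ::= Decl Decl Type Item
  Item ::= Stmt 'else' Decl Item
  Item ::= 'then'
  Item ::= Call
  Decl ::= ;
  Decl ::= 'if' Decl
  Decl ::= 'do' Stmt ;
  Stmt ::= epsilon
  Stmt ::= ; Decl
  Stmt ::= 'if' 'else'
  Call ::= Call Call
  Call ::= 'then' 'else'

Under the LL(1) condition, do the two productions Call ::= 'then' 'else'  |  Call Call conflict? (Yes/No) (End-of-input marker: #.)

Yes

FIRST('then' 'else') = { 'then' } and FIRST(Call Call) = { 'then' }.
Both contain 'then', so the two alternatives are not disjoint — LL(1) conflict.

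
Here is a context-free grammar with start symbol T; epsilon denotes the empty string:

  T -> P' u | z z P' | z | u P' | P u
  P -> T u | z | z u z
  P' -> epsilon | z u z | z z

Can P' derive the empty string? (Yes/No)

Yes

P' has an epsilon-production, so P' ⇒ epsilon.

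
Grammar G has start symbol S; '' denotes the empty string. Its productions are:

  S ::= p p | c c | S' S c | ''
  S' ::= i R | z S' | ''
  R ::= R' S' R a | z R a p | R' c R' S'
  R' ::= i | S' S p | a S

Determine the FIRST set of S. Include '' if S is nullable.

S ::= p p contributes {p}.
S ::= c c contributes {c}.
From S ::= S' S c: S', S nullable, take FIRST(S') ∪ FIRST(S) ∪ {c} = { c, i, p, z }.
S ::= '' contributes ''.
Union: FIRST(S) = { c, i, p, z, '' }.

{ c, i, p, z, '' }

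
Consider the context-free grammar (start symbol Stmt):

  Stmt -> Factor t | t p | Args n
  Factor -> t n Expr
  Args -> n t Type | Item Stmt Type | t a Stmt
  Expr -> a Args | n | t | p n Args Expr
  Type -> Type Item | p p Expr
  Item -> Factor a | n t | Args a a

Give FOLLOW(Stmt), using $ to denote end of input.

{ $, a, n, p, t }

Stmt is the start symbol, so $ ∈ FOLLOW(Stmt).
In Args -> Item Stmt Type: add FIRST(Type) = { p }.
In Args -> t a Stmt: Stmt is at the end, add FOLLOW(Args) = { a, n, p, t }.
Union: FOLLOW(Stmt) = { $, a, n, p, t }.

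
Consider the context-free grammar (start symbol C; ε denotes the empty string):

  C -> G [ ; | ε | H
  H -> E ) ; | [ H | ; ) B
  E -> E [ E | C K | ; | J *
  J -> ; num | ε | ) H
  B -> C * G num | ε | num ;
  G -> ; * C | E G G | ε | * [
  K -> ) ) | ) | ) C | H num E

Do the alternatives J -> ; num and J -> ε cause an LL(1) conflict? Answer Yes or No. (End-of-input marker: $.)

FIRST(; num) = { ; } and FIRST(ε) = { ε }.
The second is nullable but FOLLOW(J) = { * } is disjoint from FIRST of the first.

No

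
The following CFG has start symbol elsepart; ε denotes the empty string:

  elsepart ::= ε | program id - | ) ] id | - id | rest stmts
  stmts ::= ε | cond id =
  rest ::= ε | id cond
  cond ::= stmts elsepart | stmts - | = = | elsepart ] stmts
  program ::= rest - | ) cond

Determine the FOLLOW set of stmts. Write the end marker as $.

{ $, ), -, =, ], id }

In elsepart ::= rest stmts: stmts is at the end, add FOLLOW(elsepart) = { $, ), -, =, ], id }.
In cond ::= stmts elsepart: add FIRST(elsepart)\{ε} = { ), -, =, ], id }.
  Since elsepart is nullable, also add FOLLOW(cond) = { $, ), -, =, ], id }.
In cond ::= stmts -: add FIRST(-) = { - }.
In cond ::= elsepart ] stmts: stmts is at the end, add FOLLOW(cond) = { $, ), -, =, ], id }.
Union: FOLLOW(stmts) = { $, ), -, =, ], id }.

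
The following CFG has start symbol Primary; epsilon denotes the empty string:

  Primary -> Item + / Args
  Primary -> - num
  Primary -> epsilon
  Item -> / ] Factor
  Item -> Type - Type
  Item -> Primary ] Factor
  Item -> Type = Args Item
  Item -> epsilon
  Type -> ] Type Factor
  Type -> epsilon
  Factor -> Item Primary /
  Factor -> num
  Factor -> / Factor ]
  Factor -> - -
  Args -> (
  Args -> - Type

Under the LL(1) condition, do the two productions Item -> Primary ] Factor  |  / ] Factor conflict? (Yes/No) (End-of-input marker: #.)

Yes

FIRST(Primary ] Factor) = { +, -, /, =, ] } and FIRST(/ ] Factor) = { / }.
Both contain /, so the two alternatives are not disjoint — LL(1) conflict.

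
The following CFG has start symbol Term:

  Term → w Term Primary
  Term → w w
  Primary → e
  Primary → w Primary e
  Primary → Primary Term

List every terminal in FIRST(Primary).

{ e, w }

Primary → e contributes {e}.
Primary → w Primary e contributes {w}.
From Primary → Primary Term: add FIRST(Primary) = { e, w }.
Union: FIRST(Primary) = { e, w }.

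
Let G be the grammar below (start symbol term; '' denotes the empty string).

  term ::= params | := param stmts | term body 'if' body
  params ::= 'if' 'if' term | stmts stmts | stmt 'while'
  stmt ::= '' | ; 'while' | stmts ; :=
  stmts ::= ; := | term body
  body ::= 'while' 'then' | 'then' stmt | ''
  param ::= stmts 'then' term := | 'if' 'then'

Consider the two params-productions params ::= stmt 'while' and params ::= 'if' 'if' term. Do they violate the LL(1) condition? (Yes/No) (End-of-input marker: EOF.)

Yes

FIRST(stmt 'while') = { 'if', 'while', :=, ; } and FIRST('if' 'if' term) = { 'if' }.
Both contain 'if', so the two alternatives are not disjoint — LL(1) conflict.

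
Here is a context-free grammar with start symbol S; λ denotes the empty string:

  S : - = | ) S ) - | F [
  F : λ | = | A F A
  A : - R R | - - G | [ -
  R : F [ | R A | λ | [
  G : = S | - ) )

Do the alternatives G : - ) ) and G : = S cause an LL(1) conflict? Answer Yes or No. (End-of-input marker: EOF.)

FIRST(- ) )) = { - } and FIRST(= S) = { = }.
The FIRST sets are disjoint and neither alternative is nullable — no conflict.

No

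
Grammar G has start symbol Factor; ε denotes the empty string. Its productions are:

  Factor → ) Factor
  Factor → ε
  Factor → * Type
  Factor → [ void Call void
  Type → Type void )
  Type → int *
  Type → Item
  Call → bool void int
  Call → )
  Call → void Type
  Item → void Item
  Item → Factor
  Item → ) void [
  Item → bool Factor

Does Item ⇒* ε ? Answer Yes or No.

Yes

Item → Factor and each of Factor is nullable, so Item ⇒* ε.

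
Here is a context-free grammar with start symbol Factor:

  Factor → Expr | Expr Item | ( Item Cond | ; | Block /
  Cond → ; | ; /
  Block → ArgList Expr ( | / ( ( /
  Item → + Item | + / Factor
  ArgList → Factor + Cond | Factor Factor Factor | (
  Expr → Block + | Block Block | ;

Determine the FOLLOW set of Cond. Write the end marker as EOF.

In Factor → ( Item Cond: Cond is at the end, add FOLLOW(Factor) = { EOF, (, +, /, ; }.
In ArgList → Factor + Cond: Cond is at the end, add FOLLOW(ArgList) = { (, /, ; }.
Union: FOLLOW(Cond) = { EOF, (, +, /, ; }.

{ EOF, (, +, /, ; }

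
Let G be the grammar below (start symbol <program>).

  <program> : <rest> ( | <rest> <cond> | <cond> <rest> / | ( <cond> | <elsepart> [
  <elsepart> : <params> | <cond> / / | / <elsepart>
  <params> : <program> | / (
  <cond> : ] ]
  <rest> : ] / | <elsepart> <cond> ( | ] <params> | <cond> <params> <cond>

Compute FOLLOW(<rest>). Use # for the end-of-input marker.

In <program> : <rest> (: add FIRST(() = { ( }.
In <program> : <rest> <cond>: add FIRST(<cond>) = { ] }.
In <program> : <cond> <rest> /: add FIRST(/) = { / }.
Union: FOLLOW(<rest>) = { (, /, ] }.

{ (, /, ] }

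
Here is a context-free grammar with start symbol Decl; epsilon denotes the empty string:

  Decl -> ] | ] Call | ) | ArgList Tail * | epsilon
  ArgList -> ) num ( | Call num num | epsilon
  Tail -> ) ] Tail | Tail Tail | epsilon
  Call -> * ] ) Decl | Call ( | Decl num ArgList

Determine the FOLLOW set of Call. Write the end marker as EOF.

In Decl -> ] Call: Call is at the end, add FOLLOW(Decl) = { EOF, (, num }.
In ArgList -> Call num num: add FIRST(num num) = { num }.
In Call -> Call (: add FIRST(() = { ( }.
Union: FOLLOW(Call) = { EOF, (, num }.

{ EOF, (, num }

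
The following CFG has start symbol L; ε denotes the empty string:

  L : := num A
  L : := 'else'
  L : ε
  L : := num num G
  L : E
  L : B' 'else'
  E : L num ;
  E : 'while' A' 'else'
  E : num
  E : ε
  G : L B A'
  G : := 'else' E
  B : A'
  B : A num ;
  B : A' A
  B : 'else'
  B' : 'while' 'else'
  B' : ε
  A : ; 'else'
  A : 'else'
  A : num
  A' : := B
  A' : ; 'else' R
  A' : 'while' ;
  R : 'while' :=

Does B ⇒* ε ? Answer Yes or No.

Nullable nonterminals: B', E, L.
No production of B has an RHS whose symbols are all nullable, so B is not nullable.

No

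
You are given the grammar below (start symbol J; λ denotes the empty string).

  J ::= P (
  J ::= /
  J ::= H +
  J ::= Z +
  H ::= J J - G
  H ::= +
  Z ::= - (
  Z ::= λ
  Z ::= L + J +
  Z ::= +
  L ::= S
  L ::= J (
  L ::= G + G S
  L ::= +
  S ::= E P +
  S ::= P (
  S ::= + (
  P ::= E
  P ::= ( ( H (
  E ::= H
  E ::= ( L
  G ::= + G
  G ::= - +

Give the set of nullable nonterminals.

Directly nullable (have an λ-production): Z.
No other nonterminal has a production whose RHS symbols are all nullable.

{ Z }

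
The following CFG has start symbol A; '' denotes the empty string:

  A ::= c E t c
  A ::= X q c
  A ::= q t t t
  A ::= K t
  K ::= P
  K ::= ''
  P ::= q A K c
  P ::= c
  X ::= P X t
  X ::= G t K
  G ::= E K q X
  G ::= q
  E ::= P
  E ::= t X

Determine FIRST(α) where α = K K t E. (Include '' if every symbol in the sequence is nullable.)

Add FIRST(K)\{''} = { c, q }; K is nullable, continue.
Add FIRST(K)\{''} = { c, q }; K is nullable, continue.
t is a terminal; add {t} and stop.

{ c, q, t }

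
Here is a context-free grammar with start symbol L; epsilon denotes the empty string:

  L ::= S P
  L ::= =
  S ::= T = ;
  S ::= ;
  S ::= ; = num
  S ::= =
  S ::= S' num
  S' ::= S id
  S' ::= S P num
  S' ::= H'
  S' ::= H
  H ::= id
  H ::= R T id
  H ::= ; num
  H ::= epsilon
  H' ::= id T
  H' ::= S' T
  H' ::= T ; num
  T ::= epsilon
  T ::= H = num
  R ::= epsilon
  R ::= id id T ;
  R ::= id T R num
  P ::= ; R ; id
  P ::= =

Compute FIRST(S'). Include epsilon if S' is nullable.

From S' ::= S id: add FIRST(S) = { ;, =, id, num }.
From S' ::= S P num: add FIRST(S) = { ;, =, id, num }.
From S' ::= H': add FIRST(H') = { ;, =, id, num, epsilon } (including epsilon since H' is nullable).
From S' ::= H: add FIRST(H) = { ;, =, id, epsilon } (including epsilon since H is nullable).
Union: FIRST(S') = { ;, =, id, num, epsilon }.

{ ;, =, id, num, epsilon }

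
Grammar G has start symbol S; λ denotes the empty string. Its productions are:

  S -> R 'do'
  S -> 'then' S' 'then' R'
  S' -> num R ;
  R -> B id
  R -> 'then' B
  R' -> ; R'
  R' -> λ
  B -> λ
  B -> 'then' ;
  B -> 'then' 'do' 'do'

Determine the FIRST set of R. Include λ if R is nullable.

From R -> B id: B nullable, take FIRST(B) ∪ {id} = { 'then', id }.
R -> 'then' B contributes {'then'}.
Union: FIRST(R) = { 'then', id }.

{ 'then', id }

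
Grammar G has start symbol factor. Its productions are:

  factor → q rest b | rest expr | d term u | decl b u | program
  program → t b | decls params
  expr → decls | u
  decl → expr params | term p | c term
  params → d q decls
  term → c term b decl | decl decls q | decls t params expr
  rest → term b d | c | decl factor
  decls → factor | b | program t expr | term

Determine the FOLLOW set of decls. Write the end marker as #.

In program → decls params: add FIRST(params) = { d }.
In expr → decls: decls is at the end, add FOLLOW(expr) = { #, b, c, d, p, q, t, u }.
In params → d q decls: decls is at the end, add FOLLOW(params) = { #, b, c, d, p, q, t, u }.
In term → decl decls q: add FIRST(q) = { q }.
In term → decls t params expr: add FIRST(t params expr) = { t }.
Union: FOLLOW(decls) = { #, b, c, d, p, q, t, u }.

{ #, b, c, d, p, q, t, u }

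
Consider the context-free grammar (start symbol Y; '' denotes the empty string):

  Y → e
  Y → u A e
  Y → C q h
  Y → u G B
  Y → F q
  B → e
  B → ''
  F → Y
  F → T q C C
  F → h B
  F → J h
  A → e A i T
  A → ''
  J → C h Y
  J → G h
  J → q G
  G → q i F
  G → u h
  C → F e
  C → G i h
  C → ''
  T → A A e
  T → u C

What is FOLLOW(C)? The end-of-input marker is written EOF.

{ EOF, e, h, i, q, u }

In Y → C q h: add FIRST(q h) = { q }.
In F → T q C C: add FIRST(C)\{''} = { e, h, q, u }.
  Since C is nullable, also add FOLLOW(F) = { EOF, e, h, i, q }.
In F → T q C C: C is at the end, add FOLLOW(F) = { EOF, e, h, i, q }.
In J → C h Y: add FIRST(h Y) = { h }.
In T → u C: C is at the end, add FOLLOW(T) = { e, i, q }.
Union: FOLLOW(C) = { EOF, e, h, i, q, u }.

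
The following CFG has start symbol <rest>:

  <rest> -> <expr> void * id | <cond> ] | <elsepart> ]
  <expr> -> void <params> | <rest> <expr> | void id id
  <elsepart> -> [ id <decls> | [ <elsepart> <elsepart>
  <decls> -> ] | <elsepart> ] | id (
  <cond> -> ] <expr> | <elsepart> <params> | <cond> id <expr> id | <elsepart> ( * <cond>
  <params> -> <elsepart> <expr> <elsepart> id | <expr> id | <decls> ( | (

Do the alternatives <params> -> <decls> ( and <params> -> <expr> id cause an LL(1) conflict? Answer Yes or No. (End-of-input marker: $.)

FIRST(<decls> () = { [, ], id } and FIRST(<expr> id) = { [, ], void }.
Both contain [, so the two alternatives are not disjoint — LL(1) conflict.

Yes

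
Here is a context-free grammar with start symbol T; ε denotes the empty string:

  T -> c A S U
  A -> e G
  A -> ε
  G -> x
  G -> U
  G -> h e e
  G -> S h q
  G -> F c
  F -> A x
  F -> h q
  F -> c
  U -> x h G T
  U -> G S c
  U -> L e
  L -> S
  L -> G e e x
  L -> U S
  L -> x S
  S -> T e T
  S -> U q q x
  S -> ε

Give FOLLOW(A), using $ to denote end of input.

In T -> c A S U: add FIRST(S U) = { c, e, h, x }.
In F -> A x: add FIRST(x) = { x }.
Union: FOLLOW(A) = { c, e, h, x }.

{ c, e, h, x }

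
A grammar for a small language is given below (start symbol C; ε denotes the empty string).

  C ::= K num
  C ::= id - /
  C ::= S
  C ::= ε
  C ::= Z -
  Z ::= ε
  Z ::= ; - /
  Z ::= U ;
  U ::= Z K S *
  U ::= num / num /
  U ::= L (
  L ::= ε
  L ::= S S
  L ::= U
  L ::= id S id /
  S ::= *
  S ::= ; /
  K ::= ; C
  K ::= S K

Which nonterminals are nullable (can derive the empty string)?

{ C, L, Z }

Directly nullable (have an ε-production): C, Z, L.
No other nonterminal has a production whose RHS symbols are all nullable.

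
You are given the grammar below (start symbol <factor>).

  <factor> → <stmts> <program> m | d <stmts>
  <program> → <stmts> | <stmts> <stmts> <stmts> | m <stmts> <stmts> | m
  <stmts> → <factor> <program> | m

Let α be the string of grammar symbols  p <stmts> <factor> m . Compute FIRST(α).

{ p }

p is a terminal; add {p} and stop.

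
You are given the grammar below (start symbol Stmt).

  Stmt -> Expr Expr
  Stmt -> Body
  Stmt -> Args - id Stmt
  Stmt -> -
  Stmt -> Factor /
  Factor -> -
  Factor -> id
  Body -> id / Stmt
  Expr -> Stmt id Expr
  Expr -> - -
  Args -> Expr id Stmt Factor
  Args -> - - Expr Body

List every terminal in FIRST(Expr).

{ -, id }

From Expr -> Stmt id Expr: add FIRST(Stmt) = { -, id }.
Expr -> - - contributes {-}.
Union: FIRST(Expr) = { -, id }.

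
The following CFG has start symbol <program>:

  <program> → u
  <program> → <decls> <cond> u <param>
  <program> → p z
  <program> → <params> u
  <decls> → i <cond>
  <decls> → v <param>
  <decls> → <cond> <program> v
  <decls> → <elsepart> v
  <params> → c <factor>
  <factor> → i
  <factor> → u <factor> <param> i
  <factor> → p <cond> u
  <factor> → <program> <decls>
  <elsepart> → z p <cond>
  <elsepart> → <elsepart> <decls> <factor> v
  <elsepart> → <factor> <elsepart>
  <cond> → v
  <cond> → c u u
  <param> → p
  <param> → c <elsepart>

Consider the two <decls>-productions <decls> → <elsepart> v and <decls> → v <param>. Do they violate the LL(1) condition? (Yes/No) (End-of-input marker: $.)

FIRST(<elsepart> v) = { c, i, p, u, v, z } and FIRST(v <param>) = { v }.
Both contain v, so the two alternatives are not disjoint — LL(1) conflict.

Yes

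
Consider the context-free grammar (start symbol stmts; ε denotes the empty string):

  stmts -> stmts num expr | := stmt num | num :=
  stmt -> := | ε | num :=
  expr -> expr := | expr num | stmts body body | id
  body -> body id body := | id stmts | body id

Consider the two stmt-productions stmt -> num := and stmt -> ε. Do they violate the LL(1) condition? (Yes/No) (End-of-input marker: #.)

FIRST(num :=) = { num } and FIRST(ε) = { ε }.
The second alternative is nullable and FOLLOW(stmt) = { num } shares num with FIRST of the first — conflict.

Yes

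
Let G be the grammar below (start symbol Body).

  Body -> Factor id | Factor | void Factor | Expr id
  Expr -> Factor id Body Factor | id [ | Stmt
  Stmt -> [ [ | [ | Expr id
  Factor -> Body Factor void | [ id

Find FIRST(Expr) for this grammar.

From Expr -> Factor id Body Factor: add FIRST(Factor) = { [, id, void }.
Expr -> id [ contributes {id}.
From Expr -> Stmt: add FIRST(Stmt) = { [, id, void }.
Union: FIRST(Expr) = { [, id, void }.

{ [, id, void }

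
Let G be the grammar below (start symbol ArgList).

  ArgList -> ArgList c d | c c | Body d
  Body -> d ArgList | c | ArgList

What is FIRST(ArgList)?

From ArgList -> ArgList c d: add FIRST(ArgList) = { c, d }.
ArgList -> c c contributes {c}.
From ArgList -> Body d: add FIRST(Body) = { c, d }.
Union: FIRST(ArgList) = { c, d }.

{ c, d }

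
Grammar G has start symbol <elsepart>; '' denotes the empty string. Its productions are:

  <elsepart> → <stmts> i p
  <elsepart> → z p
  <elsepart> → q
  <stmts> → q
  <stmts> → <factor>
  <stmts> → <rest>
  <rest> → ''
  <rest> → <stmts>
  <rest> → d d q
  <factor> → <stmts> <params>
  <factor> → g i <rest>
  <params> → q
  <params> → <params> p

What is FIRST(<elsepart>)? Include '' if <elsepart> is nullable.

{ d, g, i, q, z }

From <elsepart> → <stmts> i p: <stmts> nullable, take FIRST(<stmts>) ∪ {i} = { d, g, i, q }.
<elsepart> → z p contributes {z}.
<elsepart> → q contributes {q}.
Union: FIRST(<elsepart>) = { d, g, i, q, z }.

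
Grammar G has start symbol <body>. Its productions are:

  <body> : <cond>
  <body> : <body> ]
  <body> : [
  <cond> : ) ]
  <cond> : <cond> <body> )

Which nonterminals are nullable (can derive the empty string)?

No nonterminal has an empty production or an RHS whose symbols are all nullable.

{ } (none)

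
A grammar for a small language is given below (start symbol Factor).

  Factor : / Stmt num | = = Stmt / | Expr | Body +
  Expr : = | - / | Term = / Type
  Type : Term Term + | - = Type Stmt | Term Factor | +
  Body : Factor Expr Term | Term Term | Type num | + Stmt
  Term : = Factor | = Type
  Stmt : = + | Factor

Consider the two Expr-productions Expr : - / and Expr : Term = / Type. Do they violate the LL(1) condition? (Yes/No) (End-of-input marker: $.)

FIRST(- /) = { - } and FIRST(Term = / Type) = { = }.
The FIRST sets are disjoint and neither alternative is nullable — no conflict.

No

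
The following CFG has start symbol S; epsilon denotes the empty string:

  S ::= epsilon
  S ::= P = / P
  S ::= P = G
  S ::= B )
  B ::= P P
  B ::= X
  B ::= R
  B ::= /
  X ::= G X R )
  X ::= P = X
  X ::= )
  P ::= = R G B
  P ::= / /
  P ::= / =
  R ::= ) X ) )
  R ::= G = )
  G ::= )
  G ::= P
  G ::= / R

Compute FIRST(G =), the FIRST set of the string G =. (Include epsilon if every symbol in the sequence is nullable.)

Add FIRST(G) = { ), /, = }; G is not nullable, stop.

{ ), /, = }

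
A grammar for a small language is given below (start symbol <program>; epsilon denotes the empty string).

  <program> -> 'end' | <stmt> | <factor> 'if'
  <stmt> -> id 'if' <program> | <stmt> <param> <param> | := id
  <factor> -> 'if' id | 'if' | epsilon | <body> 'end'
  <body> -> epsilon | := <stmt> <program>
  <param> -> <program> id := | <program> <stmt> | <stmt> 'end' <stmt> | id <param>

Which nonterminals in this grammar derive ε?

Directly nullable (have an epsilon-production): <factor>, <body>.
No other nonterminal has a production whose RHS symbols are all nullable.

{ <body>, <factor> }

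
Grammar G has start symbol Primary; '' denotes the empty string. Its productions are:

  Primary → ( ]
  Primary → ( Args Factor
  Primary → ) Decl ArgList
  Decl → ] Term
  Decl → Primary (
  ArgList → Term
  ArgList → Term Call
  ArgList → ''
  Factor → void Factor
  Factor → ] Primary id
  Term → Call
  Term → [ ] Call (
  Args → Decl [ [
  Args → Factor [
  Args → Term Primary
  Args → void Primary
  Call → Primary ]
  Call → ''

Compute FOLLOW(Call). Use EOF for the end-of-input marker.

{ EOF, (, ), [, ], id, void }

In ArgList → Term Call: Call is at the end, add FOLLOW(ArgList) = { EOF, (, ], id, void }.
In Term → Call: Call is at the end, add FOLLOW(Term) = { EOF, (, ), [, ], id, void }.
In Term → [ ] Call (: add FIRST(() = { ( }.
Union: FOLLOW(Call) = { EOF, (, ), [, ], id, void }.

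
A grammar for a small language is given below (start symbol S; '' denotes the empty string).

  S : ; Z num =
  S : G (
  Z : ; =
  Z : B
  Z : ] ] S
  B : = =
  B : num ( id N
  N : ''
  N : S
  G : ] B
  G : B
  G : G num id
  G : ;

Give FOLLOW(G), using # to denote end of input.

In S : G (: add FIRST(() = { ( }.
In G : G num id: add FIRST(num id) = { num }.
Union: FOLLOW(G) = { (, num }.

{ (, num }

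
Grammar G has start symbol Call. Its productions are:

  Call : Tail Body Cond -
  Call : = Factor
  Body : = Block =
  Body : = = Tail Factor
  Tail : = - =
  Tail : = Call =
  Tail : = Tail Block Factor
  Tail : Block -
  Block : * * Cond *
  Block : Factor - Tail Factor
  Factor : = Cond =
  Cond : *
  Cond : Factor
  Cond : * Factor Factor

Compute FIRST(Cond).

Cond : * contributes {*}.
From Cond : Factor: add FIRST(Factor) = { = }.
Cond : * Factor Factor contributes {*}.
Union: FIRST(Cond) = { *, = }.

{ *, = }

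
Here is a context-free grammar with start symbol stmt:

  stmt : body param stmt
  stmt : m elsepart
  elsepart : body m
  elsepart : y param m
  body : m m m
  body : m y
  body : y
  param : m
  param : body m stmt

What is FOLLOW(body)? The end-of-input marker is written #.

{ m, y }

In stmt : body param stmt: add FIRST(param stmt) = { m, y }.
In elsepart : body m: add FIRST(m) = { m }.
In param : body m stmt: add FIRST(m stmt) = { m }.
Union: FOLLOW(body) = { m, y }.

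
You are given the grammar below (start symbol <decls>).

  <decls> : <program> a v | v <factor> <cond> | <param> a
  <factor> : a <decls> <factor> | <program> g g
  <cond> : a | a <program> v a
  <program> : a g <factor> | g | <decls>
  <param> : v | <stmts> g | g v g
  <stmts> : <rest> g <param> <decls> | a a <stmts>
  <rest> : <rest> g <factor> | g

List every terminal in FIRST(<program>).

{ a, g, v }

<program> : a g <factor> contributes {a}.
<program> : g contributes {g}.
From <program> : <decls>: add FIRST(<decls>) = { a, g, v }.
Union: FIRST(<program>) = { a, g, v }.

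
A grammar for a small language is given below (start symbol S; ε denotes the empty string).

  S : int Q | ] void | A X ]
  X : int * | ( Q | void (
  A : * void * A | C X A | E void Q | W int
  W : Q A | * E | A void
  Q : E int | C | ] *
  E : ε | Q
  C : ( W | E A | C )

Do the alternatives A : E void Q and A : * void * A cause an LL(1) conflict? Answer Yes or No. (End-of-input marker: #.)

FIRST(E void Q) = { (, *, ], int, void } and FIRST(* void * A) = { * }.
Both contain *, so the two alternatives are not disjoint — LL(1) conflict.

Yes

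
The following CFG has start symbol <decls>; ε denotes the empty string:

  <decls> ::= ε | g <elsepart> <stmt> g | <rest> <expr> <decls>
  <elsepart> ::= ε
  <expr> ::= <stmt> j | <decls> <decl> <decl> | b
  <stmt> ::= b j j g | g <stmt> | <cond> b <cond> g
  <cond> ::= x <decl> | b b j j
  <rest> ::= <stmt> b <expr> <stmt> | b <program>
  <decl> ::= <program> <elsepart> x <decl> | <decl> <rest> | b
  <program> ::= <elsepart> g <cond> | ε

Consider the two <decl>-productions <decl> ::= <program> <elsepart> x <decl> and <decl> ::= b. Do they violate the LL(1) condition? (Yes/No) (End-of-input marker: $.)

No

FIRST(<program> <elsepart> x <decl>) = { g, x } and FIRST(b) = { b }.
The FIRST sets are disjoint and neither alternative is nullable — no conflict.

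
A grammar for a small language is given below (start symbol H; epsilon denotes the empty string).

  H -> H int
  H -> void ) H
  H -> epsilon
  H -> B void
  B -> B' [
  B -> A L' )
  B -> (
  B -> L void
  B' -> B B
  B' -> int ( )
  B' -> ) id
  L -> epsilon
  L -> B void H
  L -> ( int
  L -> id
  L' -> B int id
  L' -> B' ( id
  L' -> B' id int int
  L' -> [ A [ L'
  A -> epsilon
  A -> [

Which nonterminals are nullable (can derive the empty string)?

{ A, H, L }

Directly nullable (have an epsilon-production): H, L, A.
No other nonterminal has a production whose RHS symbols are all nullable.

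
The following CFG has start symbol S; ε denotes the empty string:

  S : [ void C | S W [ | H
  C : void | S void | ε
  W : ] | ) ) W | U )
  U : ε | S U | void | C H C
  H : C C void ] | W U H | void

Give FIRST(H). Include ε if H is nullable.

From H : C C void ]: C, C nullable, take FIRST(C) ∪ FIRST(C) ∪ {void} = { ), [, ], void }.
From H : W U H: add FIRST(W) = { ), [, ], void }.
H : void contributes {void}.
Union: FIRST(H) = { ), [, ], void }.

{ ), [, ], void }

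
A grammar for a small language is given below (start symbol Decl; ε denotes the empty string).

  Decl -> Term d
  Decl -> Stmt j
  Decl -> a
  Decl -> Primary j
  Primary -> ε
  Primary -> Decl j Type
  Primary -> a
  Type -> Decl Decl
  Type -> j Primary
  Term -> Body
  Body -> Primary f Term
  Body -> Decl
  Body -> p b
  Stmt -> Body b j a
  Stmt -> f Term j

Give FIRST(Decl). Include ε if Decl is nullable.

{ a, f, j, p }

From Decl -> Term d: add FIRST(Term) = { a, f, j, p }.
From Decl -> Stmt j: add FIRST(Stmt) = { a, f, j, p }.
Decl -> a contributes {a}.
From Decl -> Primary j: Primary nullable, take FIRST(Primary) ∪ {j} = { a, f, j, p }.
Union: FIRST(Decl) = { a, f, j, p }.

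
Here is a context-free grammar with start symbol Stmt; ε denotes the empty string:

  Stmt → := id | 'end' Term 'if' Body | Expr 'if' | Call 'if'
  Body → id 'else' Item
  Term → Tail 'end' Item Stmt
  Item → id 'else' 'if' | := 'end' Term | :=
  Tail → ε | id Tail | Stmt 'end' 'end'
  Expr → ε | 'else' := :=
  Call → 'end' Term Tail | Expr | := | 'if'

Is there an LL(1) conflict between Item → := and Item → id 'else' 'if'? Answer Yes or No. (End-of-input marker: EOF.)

No

FIRST(:=) = { := } and FIRST(id 'else' 'if') = { id }.
The FIRST sets are disjoint and neither alternative is nullable — no conflict.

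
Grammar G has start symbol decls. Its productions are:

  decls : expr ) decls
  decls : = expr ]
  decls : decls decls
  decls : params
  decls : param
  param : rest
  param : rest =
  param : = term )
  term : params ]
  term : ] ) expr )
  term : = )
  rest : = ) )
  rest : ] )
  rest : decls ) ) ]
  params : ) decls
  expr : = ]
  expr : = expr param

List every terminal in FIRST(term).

From term : params ]: add FIRST(params) = { ) }.
term : ] ) expr ) contributes {]}.
term : = ) contributes {=}.
Union: FIRST(term) = { ), =, ] }.

{ ), =, ] }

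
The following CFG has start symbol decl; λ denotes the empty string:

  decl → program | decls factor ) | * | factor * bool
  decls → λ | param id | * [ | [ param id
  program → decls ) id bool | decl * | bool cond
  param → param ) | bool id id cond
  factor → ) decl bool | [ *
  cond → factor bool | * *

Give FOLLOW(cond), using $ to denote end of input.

In program → bool cond: cond is at the end, add FOLLOW(program) = { $, *, bool }.
In param → bool id id cond: cond is at the end, add FOLLOW(param) = { ), id }.
Union: FOLLOW(cond) = { $, ), *, bool, id }.

{ $, ), *, bool, id }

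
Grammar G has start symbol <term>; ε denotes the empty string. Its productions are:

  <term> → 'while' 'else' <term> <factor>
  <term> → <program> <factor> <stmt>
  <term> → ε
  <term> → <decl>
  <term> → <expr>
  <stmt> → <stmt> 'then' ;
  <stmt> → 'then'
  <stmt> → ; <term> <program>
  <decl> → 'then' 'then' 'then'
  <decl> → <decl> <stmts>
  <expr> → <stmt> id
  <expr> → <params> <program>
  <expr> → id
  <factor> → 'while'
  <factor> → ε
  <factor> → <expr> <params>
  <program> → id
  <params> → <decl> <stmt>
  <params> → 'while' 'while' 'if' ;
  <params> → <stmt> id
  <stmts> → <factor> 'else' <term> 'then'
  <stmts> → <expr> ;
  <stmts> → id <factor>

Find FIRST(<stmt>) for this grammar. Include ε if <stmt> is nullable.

From <stmt> → <stmt> 'then' ;: add FIRST(<stmt>) = { 'then', ; }.
<stmt> → 'then' contributes {'then'}.
<stmt> → ; <term> <program> contributes {;}.
Union: FIRST(<stmt>) = { 'then', ; }.

{ 'then', ; }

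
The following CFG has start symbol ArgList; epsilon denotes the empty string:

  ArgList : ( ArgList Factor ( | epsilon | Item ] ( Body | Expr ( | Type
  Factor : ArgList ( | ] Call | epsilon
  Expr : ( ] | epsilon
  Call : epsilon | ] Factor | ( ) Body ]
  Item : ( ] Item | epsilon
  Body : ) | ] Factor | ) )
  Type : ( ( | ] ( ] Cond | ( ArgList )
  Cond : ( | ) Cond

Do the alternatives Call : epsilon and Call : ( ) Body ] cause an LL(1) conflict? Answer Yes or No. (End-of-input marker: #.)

Yes

FIRST(epsilon) = { epsilon } and FIRST(( ) Body ]) = { ( }.
The first alternative is nullable and FOLLOW(Call) = { #, (, ), ] } shares ( with FIRST of the second — conflict.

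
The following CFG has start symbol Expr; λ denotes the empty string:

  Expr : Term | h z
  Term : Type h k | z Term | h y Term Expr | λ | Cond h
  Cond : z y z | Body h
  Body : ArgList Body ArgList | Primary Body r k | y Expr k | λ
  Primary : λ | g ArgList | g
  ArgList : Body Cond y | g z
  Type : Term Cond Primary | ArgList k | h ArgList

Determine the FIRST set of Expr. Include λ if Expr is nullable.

{ g, h, r, y, z, λ }

From Expr : Term: add FIRST(Term) = { g, h, r, y, z, λ } (including λ since Term is nullable).
Expr : h z contributes {h}.
Union: FIRST(Expr) = { g, h, r, y, z, λ }.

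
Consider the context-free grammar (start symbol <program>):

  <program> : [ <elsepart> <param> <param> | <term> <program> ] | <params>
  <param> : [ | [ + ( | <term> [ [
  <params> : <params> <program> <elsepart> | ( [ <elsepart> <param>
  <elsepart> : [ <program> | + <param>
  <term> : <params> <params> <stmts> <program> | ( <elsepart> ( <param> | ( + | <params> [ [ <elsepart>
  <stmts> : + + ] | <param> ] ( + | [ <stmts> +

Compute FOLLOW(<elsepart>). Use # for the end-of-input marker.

In <program> : [ <elsepart> <param> <param>: add FIRST(<param> <param>) = { (, [ }.
In <params> : <params> <program> <elsepart>: <elsepart> is at the end, add FOLLOW(<params>) = { #, (, +, [, ] }.
In <params> : ( [ <elsepart> <param>: add FIRST(<param>) = { (, [ }.
In <term> : ( <elsepart> ( <param>: add FIRST(( <param>) = { ( }.
In <term> : <params> [ [ <elsepart>: <elsepart> is at the end, add FOLLOW(<term>) = { (, [ }.
Union: FOLLOW(<elsepart>) = { #, (, +, [, ] }.

{ #, (, +, [, ] }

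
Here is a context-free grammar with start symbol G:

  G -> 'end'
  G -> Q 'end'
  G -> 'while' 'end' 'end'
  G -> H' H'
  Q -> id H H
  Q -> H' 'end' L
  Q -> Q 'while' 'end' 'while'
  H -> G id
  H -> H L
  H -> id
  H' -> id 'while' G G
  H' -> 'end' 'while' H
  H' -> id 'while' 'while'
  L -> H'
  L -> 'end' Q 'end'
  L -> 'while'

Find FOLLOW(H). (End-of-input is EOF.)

In Q -> id H H: add FIRST(H) = { 'end', 'while', id }.
In Q -> id H H: H is at the end, add FOLLOW(Q) = { 'end', 'while' }.
In H -> H L: add FIRST(L) = { 'end', 'while', id }.
In H' -> 'end' 'while' H: H is at the end, add FOLLOW(H') = { EOF, 'end', 'while', id }.
Union: FOLLOW(H) = { EOF, 'end', 'while', id }.

{ EOF, 'end', 'while', id }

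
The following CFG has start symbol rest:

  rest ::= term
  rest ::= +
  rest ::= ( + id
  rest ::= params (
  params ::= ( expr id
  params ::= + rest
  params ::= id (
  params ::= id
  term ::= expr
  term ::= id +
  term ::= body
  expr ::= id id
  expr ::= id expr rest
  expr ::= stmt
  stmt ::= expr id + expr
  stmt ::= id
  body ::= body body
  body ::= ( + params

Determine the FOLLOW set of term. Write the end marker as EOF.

{ EOF, (, +, id }

In rest ::= term: term is at the end, add FOLLOW(rest) = { EOF, (, +, id }.
Union: FOLLOW(term) = { EOF, (, +, id }.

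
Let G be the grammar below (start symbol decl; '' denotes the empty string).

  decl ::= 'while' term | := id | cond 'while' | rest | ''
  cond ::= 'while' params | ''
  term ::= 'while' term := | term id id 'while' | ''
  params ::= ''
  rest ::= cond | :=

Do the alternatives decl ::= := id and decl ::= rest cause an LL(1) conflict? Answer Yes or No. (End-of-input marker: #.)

FIRST(:= id) = { := } and FIRST(rest) = { 'while', :=, '' }.
Both contain :=, so the two alternatives are not disjoint — LL(1) conflict.

Yes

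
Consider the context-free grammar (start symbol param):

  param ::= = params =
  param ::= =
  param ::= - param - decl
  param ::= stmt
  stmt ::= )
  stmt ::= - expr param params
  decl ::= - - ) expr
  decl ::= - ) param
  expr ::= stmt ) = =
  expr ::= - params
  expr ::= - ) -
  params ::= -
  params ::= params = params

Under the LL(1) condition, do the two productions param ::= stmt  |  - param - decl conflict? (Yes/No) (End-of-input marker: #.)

FIRST(stmt) = { ), - } and FIRST(- param - decl) = { - }.
Both contain -, so the two alternatives are not disjoint — LL(1) conflict.

Yes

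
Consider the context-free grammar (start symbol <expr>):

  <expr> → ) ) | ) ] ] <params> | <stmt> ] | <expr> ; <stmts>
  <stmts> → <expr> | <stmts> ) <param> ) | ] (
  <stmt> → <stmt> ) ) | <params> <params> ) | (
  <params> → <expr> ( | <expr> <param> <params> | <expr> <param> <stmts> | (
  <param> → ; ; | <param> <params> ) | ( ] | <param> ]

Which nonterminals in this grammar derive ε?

{ } (none)

No nonterminal has an empty production or an RHS whose symbols are all nullable.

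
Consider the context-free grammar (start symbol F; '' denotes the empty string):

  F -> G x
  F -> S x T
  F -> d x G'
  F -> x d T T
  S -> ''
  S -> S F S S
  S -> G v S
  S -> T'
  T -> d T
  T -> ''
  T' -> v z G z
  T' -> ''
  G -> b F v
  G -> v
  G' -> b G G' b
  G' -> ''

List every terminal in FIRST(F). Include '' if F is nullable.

{ b, d, v, x }

From F -> G x: add FIRST(G) = { b, v }.
From F -> S x T: S nullable, take FIRST(S) ∪ {x} = { b, d, v, x }.
F -> d x G' contributes {d}.
F -> x d T T contributes {x}.
Union: FIRST(F) = { b, d, v, x }.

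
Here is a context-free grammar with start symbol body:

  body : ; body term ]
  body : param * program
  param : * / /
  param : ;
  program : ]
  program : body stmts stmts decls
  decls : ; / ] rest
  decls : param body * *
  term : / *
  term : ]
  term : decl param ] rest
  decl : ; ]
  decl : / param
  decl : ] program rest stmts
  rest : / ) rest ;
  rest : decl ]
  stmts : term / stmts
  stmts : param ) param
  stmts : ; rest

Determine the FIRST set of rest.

{ /, ;, ] }

rest : / ) rest ; contributes {/}.
From rest : decl ]: add FIRST(decl) = { /, ;, ] }.
Union: FIRST(rest) = { /, ;, ] }.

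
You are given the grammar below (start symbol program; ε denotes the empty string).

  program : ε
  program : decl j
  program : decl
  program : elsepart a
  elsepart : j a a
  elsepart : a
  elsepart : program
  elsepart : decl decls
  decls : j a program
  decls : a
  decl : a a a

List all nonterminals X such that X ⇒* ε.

{ elsepart, program }

Directly nullable (have an ε-production): program.
elsepart : program with every symbol nullable, so elsepart is nullable.
No other nonterminal has a production whose RHS symbols are all nullable.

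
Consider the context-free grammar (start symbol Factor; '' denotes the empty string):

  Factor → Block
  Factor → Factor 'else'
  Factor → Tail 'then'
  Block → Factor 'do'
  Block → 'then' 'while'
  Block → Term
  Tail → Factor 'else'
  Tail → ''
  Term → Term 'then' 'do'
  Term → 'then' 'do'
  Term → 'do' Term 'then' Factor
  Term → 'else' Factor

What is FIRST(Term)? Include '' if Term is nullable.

From Term → Term 'then' 'do': add FIRST(Term) = { 'do', 'else', 'then' }.
Term → 'then' 'do' contributes {'then'}.
Term → 'do' Term 'then' Factor contributes {'do'}.
Term → 'else' Factor contributes {'else'}.
Union: FIRST(Term) = { 'do', 'else', 'then' }.

{ 'do', 'else', 'then' }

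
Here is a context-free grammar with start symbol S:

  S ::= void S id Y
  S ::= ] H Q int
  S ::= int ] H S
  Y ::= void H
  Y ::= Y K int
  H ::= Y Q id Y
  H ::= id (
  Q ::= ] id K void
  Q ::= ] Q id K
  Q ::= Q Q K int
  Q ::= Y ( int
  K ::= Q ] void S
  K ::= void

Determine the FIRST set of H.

From H ::= Y Q id Y: add FIRST(Y) = { void }.
H ::= id ( contributes {id}.
Union: FIRST(H) = { id, void }.

{ id, void }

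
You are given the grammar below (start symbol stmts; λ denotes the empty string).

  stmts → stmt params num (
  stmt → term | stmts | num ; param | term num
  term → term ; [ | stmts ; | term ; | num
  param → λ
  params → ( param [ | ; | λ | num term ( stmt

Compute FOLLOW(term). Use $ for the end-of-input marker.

In stmt → term: term is at the end, add FOLLOW(stmt) = { (, ;, num }.
In stmt → term num: add FIRST(num) = { num }.
In term → term ; [: add FIRST(; [) = { ; }.
In term → term ;: add FIRST(;) = { ; }.
In params → num term ( stmt: add FIRST(( stmt) = { ( }.
Union: FOLLOW(term) = { (, ;, num }.

{ (, ;, num }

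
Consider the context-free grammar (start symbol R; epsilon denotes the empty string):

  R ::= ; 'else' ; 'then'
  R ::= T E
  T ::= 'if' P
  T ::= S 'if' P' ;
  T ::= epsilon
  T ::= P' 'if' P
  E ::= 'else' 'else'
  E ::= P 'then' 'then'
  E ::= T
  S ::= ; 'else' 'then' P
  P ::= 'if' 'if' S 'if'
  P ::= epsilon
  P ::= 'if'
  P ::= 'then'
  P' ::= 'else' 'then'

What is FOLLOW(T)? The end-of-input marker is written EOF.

In R ::= T E: add FIRST(E)\{epsilon} = { 'else', 'if', 'then', ; }.
  Since E is nullable, also add FOLLOW(R) = { EOF }.
In E ::= T: T is at the end, add FOLLOW(E) = { EOF }.
Union: FOLLOW(T) = { EOF, 'else', 'if', 'then', ; }.

{ EOF, 'else', 'if', 'then', ; }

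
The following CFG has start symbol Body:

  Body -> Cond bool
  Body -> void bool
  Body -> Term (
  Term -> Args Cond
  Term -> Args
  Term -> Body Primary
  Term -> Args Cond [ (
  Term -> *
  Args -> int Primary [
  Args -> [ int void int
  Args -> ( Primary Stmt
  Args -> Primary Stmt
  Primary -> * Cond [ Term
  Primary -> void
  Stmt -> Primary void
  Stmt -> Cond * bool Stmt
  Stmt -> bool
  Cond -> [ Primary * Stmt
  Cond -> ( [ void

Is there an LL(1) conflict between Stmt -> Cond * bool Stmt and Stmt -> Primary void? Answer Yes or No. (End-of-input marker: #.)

No

FIRST(Cond * bool Stmt) = { (, [ } and FIRST(Primary void) = { *, void }.
The FIRST sets are disjoint and neither alternative is nullable — no conflict.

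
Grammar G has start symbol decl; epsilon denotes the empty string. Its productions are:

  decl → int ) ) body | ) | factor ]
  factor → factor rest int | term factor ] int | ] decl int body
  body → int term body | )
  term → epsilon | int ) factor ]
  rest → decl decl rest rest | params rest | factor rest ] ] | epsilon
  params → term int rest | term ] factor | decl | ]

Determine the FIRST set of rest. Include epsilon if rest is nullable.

{ ), ], int, epsilon }

From rest → decl decl rest rest: add FIRST(decl) = { ), ], int }.
From rest → params rest: add FIRST(params) = { ), ], int }.
From rest → factor rest ] ]: add FIRST(factor) = { ], int }.
rest → epsilon contributes epsilon.
Union: FIRST(rest) = { ), ], int, epsilon }.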